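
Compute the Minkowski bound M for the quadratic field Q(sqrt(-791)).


d = -791, d mod 4 = 1, so disc(K) = d = -791; |disc(K)| = 791
Imaginary quadratic field, so n = 2, s = r2 = 1, r1 = 0
M = (n!/n^n) * (4/pi)^s * sqrt(|disc(K)|) = (2!/2^2) * (4/pi)^1 * sqrt(791)
= 0.5 * 1.273240 * 28.124722
= 17.9048

17.9048


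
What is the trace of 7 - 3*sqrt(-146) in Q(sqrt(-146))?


Tr(a + b*sqrt(d)) = (a + b*sqrt(d)) + (a - b*sqrt(d)) = 2a
= 2 * (7)
= 14

14


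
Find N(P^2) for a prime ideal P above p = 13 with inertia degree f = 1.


N(P^a) = p^(a*f)
= 13^(2*1)
= 13^2
= 169

169


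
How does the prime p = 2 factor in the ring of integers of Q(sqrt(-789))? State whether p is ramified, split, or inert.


K = Q(sqrt(-789)). Since d mod 4 = 3, disc(K) = -3156.
Check p | disc: -3156 mod 2 = 0.
p divides disc, so p ramifies: (p) = P^2 with e=2, f=1, g=1.
Therefore p is ramified.

ramified


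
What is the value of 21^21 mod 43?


p = 43 is prime and the exponent is (p-1)/2 = 21, so by Euler's criterion 21^21 = (21/43) = +1 or -1 mod 43.
Compute by square-and-multiply:
  21 = 16 + 4 + 1 (binary 10101)
  Repeated squaring mod 43: 21^1 = 21, 21^2 = 11, 21^4 = 35, 21^8 = 21, 21^16 = 11
  21^21 = 21^16 * 21^4 * 21^1 = 11 * 35 * 21 mod 43
    11 * 35 = 385 = 41 mod 43
    41 * 21 = 861 = 1 mod 43
  21^21 = 1 mod 43
Result 1: 21 is a quadratic residue mod 43.
21^21 mod 43 = 1

1


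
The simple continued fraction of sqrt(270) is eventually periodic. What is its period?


Run the CF algorithm for sqrt(270).
a_0 = floor(sqrt(270)) = 16; set m_0=0, q_0=1.
Recurrence: m' = q*a - m,  q' = (d - m'^2)/q,  a' = floor((a_0 + m')/q').
  step 1: m=16, q=14, a=2
  step 2: m=12, q=9, a=3
  step 3: m=15, q=5, a=6
  step 4: m=15, q=9, a=3
  step 5: m=12, q=14, a=2
  step 6: m=16, q=1, a=32
a_6 = 2*a_0 = 32, so the period closes here.
sqrt(270) = [16; 2, 3, 6, 3, 2, 32]
Period length = 6

6


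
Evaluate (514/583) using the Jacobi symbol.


Compute (514/583) via quadratic reciprocity:
  pull out 2: (2/583) = +1  (since 583 mod 8 = 7)
  reciprocity: (257/583) -> +(583/257)
  reduce: (69/257)
  reciprocity: (69/257) -> +(257/69)
  reduce: (50/69)
  pull out 2: (2/69) = -1  (since 69 mod 8 = 5)
  reciprocity: (25/69) -> +(69/25)
  reduce: (19/25)
  reciprocity: (19/25) -> +(25/19)
  reduce: (6/19)
  pull out 2: (2/19) = -1  (since 19 mod 8 = 3)
  reciprocity: (3/19) -> -(19/3)
  reduce: (1/3)
  (1/3) = 1
Product of signs = -1

-1


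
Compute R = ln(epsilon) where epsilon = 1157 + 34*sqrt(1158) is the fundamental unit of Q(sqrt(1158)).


epsilon = 1157 + 34*sqrt(1158)
= 2313.9996
R = ln(2313.9996)
= 7.7467

7.7467


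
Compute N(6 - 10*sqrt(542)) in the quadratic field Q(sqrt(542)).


N(a + b*sqrt(d)) = a^2 - d*b^2
= (6)^2 - (542)*(-10)^2
= 36 - 54200
= -54164

-54164


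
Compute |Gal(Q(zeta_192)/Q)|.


|Gal(Q(zeta_192)/Q)| = phi(192)
= 64

64


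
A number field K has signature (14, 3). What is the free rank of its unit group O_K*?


By Dirichlet's unit theorem:
rank = r1 + r2 - 1
= 14 + 3 - 1
= 16

16


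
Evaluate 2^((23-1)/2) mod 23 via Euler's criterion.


p = 23 is prime and the exponent is (p-1)/2 = 11, so by Euler's criterion 2^11 = (2/23) = +1 or -1 mod 23.
Compute by square-and-multiply:
  11 = 8 + 2 + 1 (binary 1011)
  Repeated squaring mod 23: 2^1 = 2, 2^2 = 4, 2^4 = 16, 2^8 = 3
  2^11 = 2^8 * 2^2 * 2^1 = 3 * 4 * 2 mod 23
    3 * 4 = 12 = 12 mod 23
    12 * 2 = 24 = 1 mod 23
  2^11 = 1 mod 23
Result 1: 2 is a quadratic residue mod 23.
2^11 mod 23 = 1

1


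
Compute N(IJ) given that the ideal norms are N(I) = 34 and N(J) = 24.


N(IJ) = N(I) * N(J)
= 34 * 24
= 816

816


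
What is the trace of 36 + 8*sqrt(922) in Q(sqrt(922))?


Tr(a + b*sqrt(d)) = (a + b*sqrt(d)) + (a - b*sqrt(d)) = 2a
= 2 * (36)
= 72

72


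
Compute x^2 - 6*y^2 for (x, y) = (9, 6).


x^2 - d*y^2
= 9^2 - 6*6^2
= 81 - 216
= -135

-135


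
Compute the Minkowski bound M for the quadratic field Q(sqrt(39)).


d = 39, d mod 4 = 3, so disc(K) = 4d = 156; |disc(K)| = 156
Real quadratic field, so n = 2, s = r2 = 0, r1 = 2
M = (n!/n^n) * (4/pi)^s * sqrt(|disc(K)|) = (2!/2^2) * (4/pi)^0 * sqrt(156)
= 0.5 * 1.000000 * 12.489996
= 6.2450

6.2450


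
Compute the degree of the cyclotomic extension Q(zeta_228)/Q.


The degree equals Euler's totient phi(228).
228 = 2^2 * 3 * 19
phi(228) = 72

72


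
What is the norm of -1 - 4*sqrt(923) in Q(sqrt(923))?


N(a + b*sqrt(d)) = a^2 - d*b^2
= (-1)^2 - (923)*(-4)^2
= 1 - 14768
= -14767

-14767


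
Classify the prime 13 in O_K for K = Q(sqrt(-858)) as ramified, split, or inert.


K = Q(sqrt(-858)). Since d mod 4 = 2, disc(K) = -3432.
Check p | disc: -3432 mod 13 = 0.
p divides disc, so p ramifies: (p) = P^2 with e=2, f=1, g=1.
Therefore p is ramified.

ramified


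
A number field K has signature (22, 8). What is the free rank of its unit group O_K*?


By Dirichlet's unit theorem:
rank = r1 + r2 - 1
= 22 + 8 - 1
= 29

29


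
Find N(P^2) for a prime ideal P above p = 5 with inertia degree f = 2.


N(P^a) = p^(a*f)
= 5^(2*2)
= 5^4
= 625

625


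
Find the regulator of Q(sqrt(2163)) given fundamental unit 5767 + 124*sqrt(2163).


epsilon = 5767 + 124*sqrt(2163)
= 11533.9999
R = ln(11533.9999)
= 9.3531

9.3531


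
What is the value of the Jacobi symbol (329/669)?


Compute (329/669) via quadratic reciprocity:
  reciprocity: (329/669) -> +(669/329)
  reduce: (11/329)
  reciprocity: (11/329) -> +(329/11)
  reduce: (10/11)
  pull out 2: (2/11) = -1  (since 11 mod 8 = 3)
  reciprocity: (5/11) -> +(11/5)
  reduce: (1/5)
  (1/5) = 1
Product of signs = -1

-1


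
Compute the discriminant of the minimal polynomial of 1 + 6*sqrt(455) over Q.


The element 1 + 6*sqrt(455) has minimal polynomial:
x^2 - 2*x - 16379
Discriminant = (-2)^2 - 4*(-16379)
= 4 + 65516
= 65520

65520


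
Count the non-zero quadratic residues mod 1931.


For prime p, the number of non-zero quadratic residues is (p-1)/2.
= (1931-1)/2
= 965

965


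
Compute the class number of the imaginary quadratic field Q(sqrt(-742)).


K = Q(sqrt(-742)). d mod 4 = 2, so D = disc(K) = 4d = -2968
h(K) equals the number of primitive reduced positive-definite forms (a, b, c) = a*x^2 + b*x*y + c*y^2 with b^2 - 4ac = D,
where reduced means |b| <= a <= c, with b >= 0 whenever |b| = a or a = c, and primitive means gcd(a, b, c) = 1.
Reduced forces 3a^2 <= |D| = 2968, so 1 <= a <= 31; b must have the parity of D, and c = (b^2 - D)/(4a) must be an integer >= a.
Enumerate a = 1..31, b in [-a, a]:
  a=1: (1, 0, 742)  [1]
  a=2: (2, 0, 371)  [1]
  a=3..6: none
  a=7: (7, 0, 106)  [1]
  a=8..12: none
  a=13: (13, -10, 59), (13, 10, 59)  [2]
  a=14: (14, 0, 53)  [1]
  a=15..25: none
  a=26: (26, -16, 31), (26, 16, 31)  [2]
  a=27..31: none
Total reduced forms: 1 + 1 + 1 + 2 + 1 + 2 = 8
h = 8

8


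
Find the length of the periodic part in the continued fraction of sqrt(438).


Run the CF algorithm for sqrt(438).
a_0 = floor(sqrt(438)) = 20; set m_0=0, q_0=1.
Recurrence: m' = q*a - m,  q' = (d - m'^2)/q,  a' = floor((a_0 + m')/q').
  step 1: m=20, q=38, a=1
  step 2: m=18, q=3, a=12
  step 3: m=18, q=38, a=1
  step 4: m=20, q=1, a=40
a_4 = 2*a_0 = 40, so the period closes here.
sqrt(438) = [20; 1, 12, 1, 40]
Period length = 4

4


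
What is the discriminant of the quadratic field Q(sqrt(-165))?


For K = Q(sqrt(d)) with d squarefree: disc(K) = d if d = 1 mod 4, and disc(K) = 4d if d = 2 or 3 mod 4.
Here d = -165, and d mod 4 = 3.
d = 3 mod 4, not 1 (O_K = Z[sqrt(d)]), so disc(K) = 4d = 4 * (-165) = -660

-660


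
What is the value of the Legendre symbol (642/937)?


p = 937 is prime, so compute (642/937) with the reciprocity algorithm (Jacobi-symbol steps: pull out 2s via (2/n), flip via reciprocity, reduce):
  pull out 2: (2/937) = +1  (since 937 mod 8 = 1)
  reciprocity: (321/937) -> +(937/321)
  reduce: (295/321)
  reciprocity: (295/321) -> +(321/295)
  reduce: (26/295)
  pull out 2: (2/295) = +1  (since 295 mod 8 = 7)
  reciprocity: (13/295) -> +(295/13)
  reduce: (9/13)
  reciprocity: (9/13) -> +(13/9)
  reduce: (4/9)
  pull out 2: (2/9) = +1  (since 9 mod 8 = 1)
  pull out 2: (2/9) = +1  (since 9 mod 8 = 1)
  (1/9) = 1
Product of signs = 1
(642/937) = 1

1


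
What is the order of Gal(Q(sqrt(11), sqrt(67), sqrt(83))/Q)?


The 3 square roots of distinct primes are multiplicatively independent over Q,
so [K:Q] = 2^3 and Gal(K/Q) is isomorphic to (Z/2Z)^3.
|Gal| = 2^3 = 8

8


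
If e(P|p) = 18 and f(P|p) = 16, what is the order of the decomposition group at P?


|D_P| = e * f
= 18 * 16
= 288

288


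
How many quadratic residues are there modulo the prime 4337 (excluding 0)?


For prime p, the number of non-zero quadratic residues is (p-1)/2.
= (4337-1)/2
= 2168

2168


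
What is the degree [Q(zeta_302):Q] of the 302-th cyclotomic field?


The degree equals Euler's totient phi(302).
302 = 2 * 151
phi(302) = 150

150


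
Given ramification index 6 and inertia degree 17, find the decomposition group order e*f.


|D_P| = e * f
= 6 * 17
= 102

102


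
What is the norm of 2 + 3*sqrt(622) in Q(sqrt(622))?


N(a + b*sqrt(d)) = a^2 - d*b^2
= (2)^2 - (622)*(3)^2
= 4 - 5598
= -5594

-5594


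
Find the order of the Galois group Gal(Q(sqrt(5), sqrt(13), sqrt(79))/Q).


The 3 square roots of distinct primes are multiplicatively independent over Q,
so [K:Q] = 2^3 and Gal(K/Q) is isomorphic to (Z/2Z)^3.
|Gal| = 2^3 = 8

8


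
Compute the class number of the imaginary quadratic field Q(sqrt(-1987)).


K = Q(sqrt(-1987)). d mod 4 = 1, so D = disc(K) = d = -1987
h(K) equals the number of primitive reduced positive-definite forms (a, b, c) = a*x^2 + b*x*y + c*y^2 with b^2 - 4ac = D,
where reduced means |b| <= a <= c, with b >= 0 whenever |b| = a or a = c, and primitive means gcd(a, b, c) = 1.
Reduced forces 3a^2 <= |D| = 1987, so 1 <= a <= 25; b must have the parity of D, and c = (b^2 - D)/(4a) must be an integer >= a.
Enumerate a = 1..25, b in [-a, a]:
  a=1: (1, 1, 497)  [1]
  a=2..6: none
  a=7: (7, -1, 71), (7, 1, 71)  [2]
  a=8..10: none
  a=11: (11, -9, 47), (11, 9, 47)  [2]
  a=12..16: none
  a=17: (17, -11, 31), (17, 11, 31)  [2]
  a=18..25: none
Total reduced forms: 1 + 2 + 2 + 2 = 7
h = 7

7


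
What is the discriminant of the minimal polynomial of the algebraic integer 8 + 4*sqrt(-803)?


The element 8 + 4*sqrt(-803) has minimal polynomial:
x^2 - 16*x + 12912
Discriminant = (-16)^2 - 4*(12912)
= 256 - 51648
= -51392

-51392


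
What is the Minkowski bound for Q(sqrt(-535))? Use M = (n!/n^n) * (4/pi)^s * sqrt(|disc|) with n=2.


d = -535, d mod 4 = 1, so disc(K) = d = -535; |disc(K)| = 535
Imaginary quadratic field, so n = 2, s = r2 = 1, r1 = 0
M = (n!/n^n) * (4/pi)^s * sqrt(|disc(K)|) = (2!/2^2) * (4/pi)^1 * sqrt(535)
= 0.5 * 1.273240 * 23.130067
= 14.7251

14.7251


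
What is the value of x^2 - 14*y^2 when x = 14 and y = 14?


x^2 - d*y^2
= 14^2 - 14*14^2
= 196 - 2744
= -2548

-2548


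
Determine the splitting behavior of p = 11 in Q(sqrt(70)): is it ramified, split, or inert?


K = Q(sqrt(70)). Since d mod 4 = 2, disc(K) = 280.
Check p | disc: 280 mod 11 = 5.
p does not divide disc. Compute Legendre symbol (d/p):
4^((11-1)/2) mod 11 = 1
(d/p) = 1, so p splits: (p) = P*P' with e=1, f=1, g=2.
Therefore p is split.

split


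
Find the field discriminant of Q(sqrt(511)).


For K = Q(sqrt(d)) with d squarefree: disc(K) = d if d = 1 mod 4, and disc(K) = 4d if d = 2 or 3 mod 4.
Here d = 511, and d mod 4 = 3.
d = 3 mod 4, not 1 (O_K = Z[sqrt(d)]), so disc(K) = 4d = 4 * (511) = 2044

2044


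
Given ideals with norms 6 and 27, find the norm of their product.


N(IJ) = N(I) * N(J)
= 6 * 27
= 162

162


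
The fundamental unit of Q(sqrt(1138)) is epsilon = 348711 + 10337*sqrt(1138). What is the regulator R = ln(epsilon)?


epsilon = 348711 + 10337*sqrt(1138)
= 697422.0000
R = ln(697422.0000)
= 13.4551

13.4551


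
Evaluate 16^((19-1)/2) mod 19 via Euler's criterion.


p = 19 is prime and the exponent is (p-1)/2 = 9, so by Euler's criterion 16^9 = (16/19) = +1 or -1 mod 19.
Compute by square-and-multiply:
  9 = 8 + 1 (binary 1001)
  Repeated squaring mod 19: 16^1 = 16, 16^2 = 9, 16^4 = 5, 16^8 = 6
  16^9 = 16^8 * 16^1 = 6 * 16 mod 19
    6 * 16 = 96 = 1 mod 19
  16^9 = 1 mod 19
Result 1: 16 is a quadratic residue mod 19.
16^9 mod 19 = 1

1


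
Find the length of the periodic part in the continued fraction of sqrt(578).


Run the CF algorithm for sqrt(578).
a_0 = floor(sqrt(578)) = 24; set m_0=0, q_0=1.
Recurrence: m' = q*a - m,  q' = (d - m'^2)/q,  a' = floor((a_0 + m')/q').
  step 1: m=24, q=2, a=24
  step 2: m=24, q=1, a=48
a_2 = 2*a_0 = 48, so the period closes here.
sqrt(578) = [24; 24, 48]
Period length = 2

2


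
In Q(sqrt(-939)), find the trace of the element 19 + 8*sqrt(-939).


Tr(a + b*sqrt(d)) = (a + b*sqrt(d)) + (a - b*sqrt(d)) = 2a
= 2 * (19)
= 38

38


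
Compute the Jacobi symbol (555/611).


Compute (555/611) via quadratic reciprocity:
  reciprocity: (555/611) -> -(611/555)
  reduce: (56/555)
  pull out 2: (2/555) = -1  (since 555 mod 8 = 3)
  pull out 2: (2/555) = -1  (since 555 mod 8 = 3)
  pull out 2: (2/555) = -1  (since 555 mod 8 = 3)
  reciprocity: (7/555) -> -(555/7)
  reduce: (2/7)
  pull out 2: (2/7) = +1  (since 7 mod 8 = 7)
  (1/7) = 1
Product of signs = -1

-1


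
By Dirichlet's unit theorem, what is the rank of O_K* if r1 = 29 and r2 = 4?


By Dirichlet's unit theorem:
rank = r1 + r2 - 1
= 29 + 4 - 1
= 32

32


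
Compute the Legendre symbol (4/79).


p = 79 is prime, so compute (4/79) with the reciprocity algorithm (Jacobi-symbol steps: pull out 2s via (2/n), flip via reciprocity, reduce):
  pull out 2: (2/79) = +1  (since 79 mod 8 = 7)
  pull out 2: (2/79) = +1  (since 79 mod 8 = 7)
  (1/79) = 1
Product of signs = 1
(4/79) = 1

1


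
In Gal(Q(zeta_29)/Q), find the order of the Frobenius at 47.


The Frobenius at p in Gal(Q(zeta_n)/Q) = (Z/nZ)* is the class of p, so its order is ord_29(47), the smallest k >= 1 with 47^k = 1 mod 29.
n = 29 = 29, phi(29) = 28; the order divides phi(n).
Divisors of 28: 1, 2, 4, 7, 14, 28
Repeated squaring mod 29: 47^1 = 18, 47^2 = 5, 47^4 = 25, 47^8 = 16, 47^16 = 24
Test divisors in increasing order:
  k=1: 47^1 = 18 mod 29
  k=2: 47^2 = 5 mod 29
  k=4: 47^4 = 25 mod 29
  k=7: 47^7 = 25 * 5 * 18 = 17 mod 29
  k=14: 47^14 = 16 * 25 * 5 = 28 mod 29
  k=28: 47^28 = 24 * 16 * 25 = 1 mod 29  <- first divisor giving 1
Order = 28

28


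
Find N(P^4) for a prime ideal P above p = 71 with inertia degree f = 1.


N(P^a) = p^(a*f)
= 71^(4*1)
= 71^4
= 25411681

25411681


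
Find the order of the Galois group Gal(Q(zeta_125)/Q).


|Gal(Q(zeta_125)/Q)| = phi(125)
= 100

100


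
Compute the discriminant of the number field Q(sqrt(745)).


For K = Q(sqrt(d)) with d squarefree: disc(K) = d if d = 1 mod 4, and disc(K) = 4d if d = 2 or 3 mod 4.
Here d = 745, and d mod 4 = 1.
d = 1 mod 4 (O_K = Z[(1+sqrt(d))/2]), so disc(K) = d = 745

745


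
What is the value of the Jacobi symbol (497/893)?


Compute (497/893) via quadratic reciprocity:
  reciprocity: (497/893) -> +(893/497)
  reduce: (396/497)
  pull out 2: (2/497) = +1  (since 497 mod 8 = 1)
  pull out 2: (2/497) = +1  (since 497 mod 8 = 1)
  reciprocity: (99/497) -> +(497/99)
  reduce: (2/99)
  pull out 2: (2/99) = -1  (since 99 mod 8 = 3)
  (1/99) = 1
Product of signs = -1

-1


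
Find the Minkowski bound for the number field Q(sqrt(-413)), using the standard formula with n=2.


d = -413, d mod 4 = 3, so disc(K) = 4d = -1652; |disc(K)| = 1652
Imaginary quadratic field, so n = 2, s = r2 = 1, r1 = 0
M = (n!/n^n) * (4/pi)^s * sqrt(|disc(K)|) = (2!/2^2) * (4/pi)^1 * sqrt(1652)
= 0.5 * 1.273240 * 40.644803
= 25.8753

25.8753


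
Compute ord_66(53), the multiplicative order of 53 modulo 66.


We want ord_66(53), the smallest k >= 1 with 53^k = 1 mod 66.
n = 66 = 2 * 3 * 11, phi(66) = 20; the order divides phi(n).
Divisors of 20: 1, 2, 4, 5, 10, 20
Repeated squaring mod 66: 53^1 = 53, 53^2 = 37, 53^4 = 49, 53^8 = 25, 53^16 = 31
Test divisors in increasing order:
  k=1: 53^1 = 53 mod 66
  k=2: 53^2 = 37 mod 66
  k=4: 53^4 = 49 mod 66
  k=5: 53^5 = 49 * 53 = 23 mod 66
  k=10: 53^10 = 25 * 37 = 1 mod 66  <- first divisor giving 1
Order = 10

10


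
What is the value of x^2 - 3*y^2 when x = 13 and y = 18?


x^2 - d*y^2
= 13^2 - 3*18^2
= 169 - 972
= -803

-803


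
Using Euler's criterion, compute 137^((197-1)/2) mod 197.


p = 197 is prime and the exponent is (p-1)/2 = 98, so by Euler's criterion 137^98 = (137/197) = +1 or -1 mod 197.
Compute by square-and-multiply:
  98 = 64 + 32 + 2 (binary 1100010)
  Repeated squaring mod 197: 137^1 = 137, 137^2 = 54, 137^4 = 158, 137^8 = 142, 137^16 = 70, 137^32 = 172, 137^64 = 34
  137^98 = 137^64 * 137^32 * 137^2 = 34 * 172 * 54 mod 197
    34 * 172 = 5848 = 135 mod 197
    135 * 54 = 7290 = 1 mod 197
  137^98 = 1 mod 197
Result 1: 137 is a quadratic residue mod 197.
137^98 mod 197 = 1

1


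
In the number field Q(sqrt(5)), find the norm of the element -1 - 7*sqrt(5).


N(a + b*sqrt(d)) = a^2 - d*b^2
= (-1)^2 - (5)*(-7)^2
= 1 - 245
= -244

-244


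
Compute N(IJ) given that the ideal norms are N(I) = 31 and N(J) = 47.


N(IJ) = N(I) * N(J)
= 31 * 47
= 1457

1457


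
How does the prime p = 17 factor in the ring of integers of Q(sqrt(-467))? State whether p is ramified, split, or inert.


K = Q(sqrt(-467)). Since d mod 4 = 1, disc(K) = -467.
Check p | disc: -467 mod 17 = 9.
p does not divide disc. Compute Legendre symbol (d/p):
9^((17-1)/2) mod 17 = 1
(d/p) = 1, so p splits: (p) = P*P' with e=1, f=1, g=2.
Therefore p is split.

split


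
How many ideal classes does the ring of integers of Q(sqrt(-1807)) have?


K = Q(sqrt(-1807)). d mod 4 = 1, so D = disc(K) = d = -1807
h(K) equals the number of primitive reduced positive-definite forms (a, b, c) = a*x^2 + b*x*y + c*y^2 with b^2 - 4ac = D,
where reduced means |b| <= a <= c, with b >= 0 whenever |b| = a or a = c, and primitive means gcd(a, b, c) = 1.
Reduced forces 3a^2 <= |D| = 1807, so 1 <= a <= 24; b must have the parity of D, and c = (b^2 - D)/(4a) must be an integer >= a.
Enumerate a = 1..24, b in [-a, a]:
  a=1: (1, 1, 452)  [1]
  a=2: (2, -1, 226), (2, 1, 226)  [2]
  a=3: none
  a=4: (4, -1, 113), (4, 1, 113)  [2]
  a=5..7: none
  a=8: (8, -7, 58), (8, 7, 58)  [2]
  a=9..12: none
  a=13: (13, 13, 38)  [1]
  a=14..15: none
  a=16: (16, -7, 29), (16, 7, 29)  [2]
  a=17..18: none
  a=19: (19, -13, 26), (19, 13, 26)  [2]
  a=20..24: none
Total reduced forms: 1 + 2 + 2 + 2 + 1 + 2 + 2 = 12
h = 12

12


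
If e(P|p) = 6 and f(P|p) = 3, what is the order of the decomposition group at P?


|D_P| = e * f
= 6 * 3
= 18

18


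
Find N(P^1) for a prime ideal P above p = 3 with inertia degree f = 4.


N(P^a) = p^(a*f)
= 3^(1*4)
= 3^4
= 81

81


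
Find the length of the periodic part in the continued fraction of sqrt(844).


Run the CF algorithm for sqrt(844).
a_0 = floor(sqrt(844)) = 29; set m_0=0, q_0=1.
Recurrence: m' = q*a - m,  q' = (d - m'^2)/q,  a' = floor((a_0 + m')/q').
  step 1: m=29, q=3, a=19
  step 2: m=28, q=20, a=2
  step 3: m=12, q=35, a=1
  step 4: m=23, q=9, a=5
  step 5: m=22, q=40, a=1
  step 6: m=18, q=13, a=3
  step 7: m=21, q=31, a=1
  step 8: m=10, q=24, a=1
  step 9: m=14, q=27, a=1
  step 10: m=13, q=25, a=1
  step 11: m=12, q=28, a=1
  step 12: m=16, q=21, a=2
  step 13: m=26, q=8, a=6
  step 14: m=22, q=45, a=1
  step 15: m=23, q=7, a=7
  step 16: m=26, q=24, a=2
  step 17: m=22, q=15, a=3
  step 18: m=23, q=21, a=2
  step 19: m=19, q=23, a=2
  step 20: m=27, q=5, a=11
  step 21: m=28, q=12, a=4
  step 22: m=20, q=37, a=1
  step 23: m=17, q=15, a=3
  step 24: m=28, q=4, a=14
  step 25: m=28, q=15, a=3
  step 26: m=17, q=37, a=1
  step 27: m=20, q=12, a=4
  step 28: m=28, q=5, a=11
  step 29: m=27, q=23, a=2
  step 30: m=19, q=21, a=2
  step 31: m=23, q=15, a=3
  step 32: m=22, q=24, a=2
  step 33: m=26, q=7, a=7
  step 34: m=23, q=45, a=1
  step 35: m=22, q=8, a=6
  step 36: m=26, q=21, a=2
  step 37: m=16, q=28, a=1
  step 38: m=12, q=25, a=1
  step 39: m=13, q=27, a=1
  step 40: m=14, q=24, a=1
  step 41: m=10, q=31, a=1
  step 42: m=21, q=13, a=3
  step 43: m=18, q=40, a=1
  step 44: m=22, q=9, a=5
  step 45: m=23, q=35, a=1
  step 46: m=12, q=20, a=2
  step 47: m=28, q=3, a=19
  step 48: m=29, q=1, a=58
a_48 = 2*a_0 = 58, so the period closes here.
sqrt(844) = [29; 19, 2, 1, 5, 1, 3, 1, 1, 1, 1, 1, 2, 6, 1, 7, 2, 3, 2, 2, 11, 4, 1, 3, 14, 3, 1, 4, 11, 2, 2, 3, 2, 7, 1, 6, 2, 1, 1, 1, 1, 1, 3, 1, 5, 1, 2, 19, 58]
Period length = 48

48


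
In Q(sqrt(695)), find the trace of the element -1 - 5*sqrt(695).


Tr(a + b*sqrt(d)) = (a + b*sqrt(d)) + (a - b*sqrt(d)) = 2a
= 2 * (-1)
= -2

-2


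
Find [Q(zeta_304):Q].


The degree equals Euler's totient phi(304).
304 = 2^4 * 19
phi(304) = 144

144


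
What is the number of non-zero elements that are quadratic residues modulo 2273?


For prime p, the number of non-zero quadratic residues is (p-1)/2.
= (2273-1)/2
= 1136

1136


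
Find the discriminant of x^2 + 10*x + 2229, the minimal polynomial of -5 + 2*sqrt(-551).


The element -5 + 2*sqrt(-551) has minimal polynomial:
x^2 + 10*x + 2229
Discriminant = (10)^2 - 4*(2229)
= 100 - 8916
= -8816

-8816


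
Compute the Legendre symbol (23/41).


p = 41 is prime, so compute (23/41) with the reciprocity algorithm (Jacobi-symbol steps: pull out 2s via (2/n), flip via reciprocity, reduce):
  reciprocity: (23/41) -> +(41/23)
  reduce: (18/23)
  pull out 2: (2/23) = +1  (since 23 mod 8 = 7)
  reciprocity: (9/23) -> +(23/9)
  reduce: (5/9)
  reciprocity: (5/9) -> +(9/5)
  reduce: (4/5)
  pull out 2: (2/5) = -1  (since 5 mod 8 = 5)
  pull out 2: (2/5) = -1  (since 5 mod 8 = 5)
  (1/5) = 1
Product of signs = 1
(23/41) = 1

1


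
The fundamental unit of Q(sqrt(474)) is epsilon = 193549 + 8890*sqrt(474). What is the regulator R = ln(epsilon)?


epsilon = 193549 + 8890*sqrt(474)
= 387098.0000
R = ln(387098.0000)
= 12.8664

12.8664


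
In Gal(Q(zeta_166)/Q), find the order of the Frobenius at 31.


The Frobenius at p in Gal(Q(zeta_n)/Q) = (Z/nZ)* is the class of p, so its order is ord_166(31), the smallest k >= 1 with 31^k = 1 mod 166.
n = 166 = 2 * 83, phi(166) = 82; the order divides phi(n).
Divisors of 82: 1, 2, 41, 82
Repeated squaring mod 166: 31^1 = 31, 31^2 = 131, 31^4 = 63, 31^8 = 151, 31^16 = 59, 31^32 = 161, 31^64 = 25
Test divisors in increasing order:
  k=1: 31^1 = 31 mod 166
  k=2: 31^2 = 131 mod 166
  k=41: 31^41 = 161 * 151 * 31 = 1 mod 166  <- first divisor giving 1
Order = 41

41


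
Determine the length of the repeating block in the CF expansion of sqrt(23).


Run the CF algorithm for sqrt(23).
a_0 = floor(sqrt(23)) = 4; set m_0=0, q_0=1.
Recurrence: m' = q*a - m,  q' = (d - m'^2)/q,  a' = floor((a_0 + m')/q').
  step 1: m=4, q=7, a=1
  step 2: m=3, q=2, a=3
  step 3: m=3, q=7, a=1
  step 4: m=4, q=1, a=8
a_4 = 2*a_0 = 8, so the period closes here.
sqrt(23) = [4; 1, 3, 1, 8]
Period length = 4

4


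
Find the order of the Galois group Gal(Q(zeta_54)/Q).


|Gal(Q(zeta_54)/Q)| = phi(54)
= 18

18


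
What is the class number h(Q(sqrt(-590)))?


K = Q(sqrt(-590)). d mod 4 = 2, so D = disc(K) = 4d = -2360
h(K) equals the number of primitive reduced positive-definite forms (a, b, c) = a*x^2 + b*x*y + c*y^2 with b^2 - 4ac = D,
where reduced means |b| <= a <= c, with b >= 0 whenever |b| = a or a = c, and primitive means gcd(a, b, c) = 1.
Reduced forces 3a^2 <= |D| = 2360, so 1 <= a <= 28; b must have the parity of D, and c = (b^2 - D)/(4a) must be an integer >= a.
Enumerate a = 1..28, b in [-a, a]:
  a=1: (1, 0, 590)  [1]
  a=2: (2, 0, 295)  [1]
  a=3: (3, -2, 197), (3, 2, 197)  [2]
  a=4: none
  a=5: (5, 0, 118)  [1]
  a=6: (6, -4, 99), (6, 4, 99)  [2]
  a=7..8: none
  a=9: (9, -4, 66), (9, 4, 66)  [2]
  a=10: (10, 0, 59)  [1]
  a=11: (11, -4, 54), (11, 4, 54)  [2]
  a=12..14: none
  a=15: (15, -10, 41), (15, 10, 41)  [2]
  a=16..17: none
  a=18: (18, -4, 33), (18, 4, 33)  [2]
  a=19..21: none
  a=22: (22, -4, 27), (22, 4, 27)  [2]
  a=23: (23, -20, 30), (23, 20, 30)  [2]
  a=24..28: none
Total reduced forms: 1 + 1 + 2 + 1 + 2 + 2 + 1 + 2 + 2 + 2 + 2 + 2 = 20
h = 20

20


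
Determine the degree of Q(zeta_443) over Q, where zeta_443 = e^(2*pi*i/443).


The degree equals Euler's totient phi(443).
443 = 443
phi(443) = 442

442


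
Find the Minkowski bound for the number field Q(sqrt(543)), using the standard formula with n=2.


d = 543, d mod 4 = 3, so disc(K) = 4d = 2172; |disc(K)| = 2172
Real quadratic field, so n = 2, s = r2 = 0, r1 = 2
M = (n!/n^n) * (4/pi)^s * sqrt(|disc(K)|) = (2!/2^2) * (4/pi)^0 * sqrt(2172)
= 0.5 * 1.000000 * 46.604721
= 23.3024

23.3024


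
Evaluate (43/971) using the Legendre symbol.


p = 971 is prime, so compute (43/971) with the reciprocity algorithm (Jacobi-symbol steps: pull out 2s via (2/n), flip via reciprocity, reduce):
  reciprocity: (43/971) -> -(971/43)
  reduce: (25/43)
  reciprocity: (25/43) -> +(43/25)
  reduce: (18/25)
  pull out 2: (2/25) = +1  (since 25 mod 8 = 1)
  reciprocity: (9/25) -> +(25/9)
  reduce: (7/9)
  reciprocity: (7/9) -> +(9/7)
  reduce: (2/7)
  pull out 2: (2/7) = +1  (since 7 mod 8 = 7)
  (1/7) = 1
Product of signs = -1
(43/971) = -1

-1


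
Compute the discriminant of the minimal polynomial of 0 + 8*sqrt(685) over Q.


The element 0 + 8*sqrt(685) has minimal polynomial:
x^2 + 0*x - 43840
Discriminant = (0)^2 - 4*(-43840)
= 0 + 175360
= 175360

175360


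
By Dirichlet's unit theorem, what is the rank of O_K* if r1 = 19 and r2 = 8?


By Dirichlet's unit theorem:
rank = r1 + r2 - 1
= 19 + 8 - 1
= 26

26


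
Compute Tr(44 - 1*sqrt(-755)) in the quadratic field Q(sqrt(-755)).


Tr(a + b*sqrt(d)) = (a + b*sqrt(d)) + (a - b*sqrt(d)) = 2a
= 2 * (44)
= 88

88


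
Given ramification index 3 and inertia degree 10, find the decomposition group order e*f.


|D_P| = e * f
= 3 * 10
= 30

30


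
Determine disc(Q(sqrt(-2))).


For K = Q(sqrt(d)) with d squarefree: disc(K) = d if d = 1 mod 4, and disc(K) = 4d if d = 2 or 3 mod 4.
Here d = -2, and d mod 4 = 2.
d = 2 mod 4, not 1 (O_K = Z[sqrt(d)]), so disc(K) = 4d = 4 * (-2) = -8

-8


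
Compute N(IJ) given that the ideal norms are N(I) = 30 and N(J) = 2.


N(IJ) = N(I) * N(J)
= 30 * 2
= 60

60


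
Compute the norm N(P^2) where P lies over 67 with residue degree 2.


N(P^a) = p^(a*f)
= 67^(2*2)
= 67^4
= 20151121

20151121


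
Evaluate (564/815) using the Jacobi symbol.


Compute (564/815) via quadratic reciprocity:
  pull out 2: (2/815) = +1  (since 815 mod 8 = 7)
  pull out 2: (2/815) = +1  (since 815 mod 8 = 7)
  reciprocity: (141/815) -> +(815/141)
  reduce: (110/141)
  pull out 2: (2/141) = -1  (since 141 mod 8 = 5)
  reciprocity: (55/141) -> +(141/55)
  reduce: (31/55)
  reciprocity: (31/55) -> -(55/31)
  reduce: (24/31)
  pull out 2: (2/31) = +1  (since 31 mod 8 = 7)
  pull out 2: (2/31) = +1  (since 31 mod 8 = 7)
  pull out 2: (2/31) = +1  (since 31 mod 8 = 7)
  reciprocity: (3/31) -> -(31/3)
  reduce: (1/3)
  (1/3) = 1
Product of signs = -1

-1


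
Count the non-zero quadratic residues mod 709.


For prime p, the number of non-zero quadratic residues is (p-1)/2.
= (709-1)/2
= 354

354


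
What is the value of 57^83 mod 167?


p = 167 is prime and the exponent is (p-1)/2 = 83, so by Euler's criterion 57^83 = (57/167) = +1 or -1 mod 167.
Compute by square-and-multiply:
  83 = 64 + 16 + 2 + 1 (binary 1010011)
  Repeated squaring mod 167: 57^1 = 57, 57^2 = 76, 57^4 = 98, 57^8 = 85, 57^16 = 44, 57^32 = 99, 57^64 = 115
  57^83 = 57^64 * 57^16 * 57^2 * 57^1 = 115 * 44 * 76 * 57 mod 167
    115 * 44 = 5060 = 50 mod 167
    50 * 76 = 3800 = 126 mod 167
    126 * 57 = 7182 = 1 mod 167
  57^83 = 1 mod 167
Result 1: 57 is a quadratic residue mod 167.
57^83 mod 167 = 1

1


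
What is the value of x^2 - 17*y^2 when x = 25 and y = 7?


x^2 - d*y^2
= 25^2 - 17*7^2
= 625 - 833
= -208

-208


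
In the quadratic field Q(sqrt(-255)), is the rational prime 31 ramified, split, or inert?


K = Q(sqrt(-255)). Since d mod 4 = 1, disc(K) = -255.
Check p | disc: -255 mod 31 = 24.
p does not divide disc. Compute Legendre symbol (d/p):
24^((31-1)/2) mod 31 = -1
(d/p) = -1, so p is inert: (p) stays prime with e=1, f=2, g=1.
Therefore p is inert.

inert


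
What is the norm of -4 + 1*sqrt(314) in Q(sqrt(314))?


N(a + b*sqrt(d)) = a^2 - d*b^2
= (-4)^2 - (314)*(1)^2
= 16 - 314
= -298

-298


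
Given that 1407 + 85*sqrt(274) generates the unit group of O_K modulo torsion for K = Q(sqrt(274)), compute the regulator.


epsilon = 1407 + 85*sqrt(274)
= 2814.0004
R = ln(2814.0004)
= 7.9424

7.9424


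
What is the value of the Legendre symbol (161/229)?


p = 229 is prime, so compute (161/229) with the reciprocity algorithm (Jacobi-symbol steps: pull out 2s via (2/n), flip via reciprocity, reduce):
  reciprocity: (161/229) -> +(229/161)
  reduce: (68/161)
  pull out 2: (2/161) = +1  (since 161 mod 8 = 1)
  pull out 2: (2/161) = +1  (since 161 mod 8 = 1)
  reciprocity: (17/161) -> +(161/17)
  reduce: (8/17)
  pull out 2: (2/17) = +1  (since 17 mod 8 = 1)
  pull out 2: (2/17) = +1  (since 17 mod 8 = 1)
  pull out 2: (2/17) = +1  (since 17 mod 8 = 1)
  (1/17) = 1
Product of signs = 1
(161/229) = 1

1


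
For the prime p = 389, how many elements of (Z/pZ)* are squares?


For prime p, the number of non-zero quadratic residues is (p-1)/2.
= (389-1)/2
= 194

194


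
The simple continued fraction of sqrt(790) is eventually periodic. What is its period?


Run the CF algorithm for sqrt(790).
a_0 = floor(sqrt(790)) = 28; set m_0=0, q_0=1.
Recurrence: m' = q*a - m,  q' = (d - m'^2)/q,  a' = floor((a_0 + m')/q').
  step 1: m=28, q=6, a=9
  step 2: m=26, q=19, a=2
  step 3: m=12, q=34, a=1
  step 4: m=22, q=9, a=5
  step 5: m=23, q=29, a=1
  step 6: m=6, q=26, a=1
  step 7: m=20, q=15, a=3
  step 8: m=25, q=11, a=4
  step 9: m=19, q=39, a=1
  step 10: m=20, q=10, a=4
  step 11: m=20, q=39, a=1
  step 12: m=19, q=11, a=4
  step 13: m=25, q=15, a=3
  step 14: m=20, q=26, a=1
  step 15: m=6, q=29, a=1
  step 16: m=23, q=9, a=5
  step 17: m=22, q=34, a=1
  step 18: m=12, q=19, a=2
  step 19: m=26, q=6, a=9
  step 20: m=28, q=1, a=56
a_20 = 2*a_0 = 56, so the period closes here.
sqrt(790) = [28; 9, 2, 1, 5, 1, 1, 3, 4, 1, 4, 1, 4, 3, 1, 1, 5, 1, 2, 9, 56]
Period length = 20

20


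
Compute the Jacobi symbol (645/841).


Compute (645/841) via quadratic reciprocity:
  reciprocity: (645/841) -> +(841/645)
  reduce: (196/645)
  pull out 2: (2/645) = -1  (since 645 mod 8 = 5)
  pull out 2: (2/645) = -1  (since 645 mod 8 = 5)
  reciprocity: (49/645) -> +(645/49)
  reduce: (8/49)
  pull out 2: (2/49) = +1  (since 49 mod 8 = 1)
  pull out 2: (2/49) = +1  (since 49 mod 8 = 1)
  pull out 2: (2/49) = +1  (since 49 mod 8 = 1)
  (1/49) = 1
Product of signs = 1

1


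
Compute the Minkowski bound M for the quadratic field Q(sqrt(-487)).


d = -487, d mod 4 = 1, so disc(K) = d = -487; |disc(K)| = 487
Imaginary quadratic field, so n = 2, s = r2 = 1, r1 = 0
M = (n!/n^n) * (4/pi)^s * sqrt(|disc(K)|) = (2!/2^2) * (4/pi)^1 * sqrt(487)
= 0.5 * 1.273240 * 22.068076
= 14.0490

14.0490


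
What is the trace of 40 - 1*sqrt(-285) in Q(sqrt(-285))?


Tr(a + b*sqrt(d)) = (a + b*sqrt(d)) + (a - b*sqrt(d)) = 2a
= 2 * (40)
= 80

80


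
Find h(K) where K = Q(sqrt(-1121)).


K = Q(sqrt(-1121)). d mod 4 = 3, so D = disc(K) = 4d = -4484
h(K) equals the number of primitive reduced positive-definite forms (a, b, c) = a*x^2 + b*x*y + c*y^2 with b^2 - 4ac = D,
where reduced means |b| <= a <= c, with b >= 0 whenever |b| = a or a = c, and primitive means gcd(a, b, c) = 1.
Reduced forces 3a^2 <= |D| = 4484, so 1 <= a <= 38; b must have the parity of D, and c = (b^2 - D)/(4a) must be an integer >= a.
Enumerate a = 1..38, b in [-a, a]:
  a=1: (1, 0, 1121)  [1]
  a=2: (2, 2, 561)  [1]
  a=3: (3, -2, 374), (3, 2, 374)  [2]
  a=4: none
  a=5: (5, -4, 225), (5, 4, 225)  [2]
  a=6: (6, -2, 187), (6, 2, 187)  [2]
  a=7..8: none
  a=9: (9, -4, 125), (9, 4, 125)  [2]
  a=10: (10, -6, 113), (10, 6, 113)  [2]
  a=11: (11, -2, 102), (11, 2, 102)  [2]
  a=12: none
  a=13: (13, -12, 89), (13, 12, 89)  [2]
  a=14: none
  a=15: (15, -14, 78), (15, -4, 75), (15, 4, 75), (15, 14, 78)  [4]
  a=16: none
  a=17: (17, -2, 66), (17, 2, 66)  [2]
  a=18: (18, -14, 65), (18, 14, 65)  [2]
  a=19: (19, 0, 59)  [1]
  a=20..21: none
  a=22: (22, -2, 51), (22, 2, 51)  [2]
  a=23: (23, -22, 54), (23, 22, 54)  [2]
  a=24: none
  a=25: (25, -4, 45), (25, 4, 45)  [2]
  a=26: (26, -14, 45), (26, 14, 45)  [2]
  a=27: (27, -22, 46), (27, 22, 46)  [2]
  a=28..29: none
  a=30: (30, -26, 43), (30, -14, 39), (30, 14, 39), (30, 26, 43)  [4]
  a=31..32: none
  a=33: (33, -20, 37), (33, -2, 34), (33, 2, 34), (33, 20, 37)  [4]
  a=34..37: none
  a=38: (38, 38, 39)  [1]
Total reduced forms: 1 + 1 + 2 + 2 + 2 + 2 + 2 + 2 + 2 + 4 + 2 + 2 + 1 + 2 + 2 + 2 + 2 + 2 + 4 + 4 + 1 = 44
h = 44

44


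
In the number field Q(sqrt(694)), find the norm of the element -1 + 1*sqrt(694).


N(a + b*sqrt(d)) = a^2 - d*b^2
= (-1)^2 - (694)*(1)^2
= 1 - 694
= -693

-693


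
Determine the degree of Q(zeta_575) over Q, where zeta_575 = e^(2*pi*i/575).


The degree equals Euler's totient phi(575).
575 = 5^2 * 23
phi(575) = 440

440


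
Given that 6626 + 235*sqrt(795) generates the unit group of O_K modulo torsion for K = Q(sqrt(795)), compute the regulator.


epsilon = 6626 + 235*sqrt(795)
= 13251.9999
R = ln(13251.9999)
= 9.4919

9.4919


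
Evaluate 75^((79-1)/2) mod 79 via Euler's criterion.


p = 79 is prime and the exponent is (p-1)/2 = 39, so by Euler's criterion 75^39 = (75/79) = +1 or -1 mod 79.
Compute by square-and-multiply:
  39 = 32 + 4 + 2 + 1 (binary 100111)
  Repeated squaring mod 79: 75^1 = 75, 75^2 = 16, 75^4 = 19, 75^8 = 45, 75^16 = 50, 75^32 = 51
  75^39 = 75^32 * 75^4 * 75^2 * 75^1 = 51 * 19 * 16 * 75 mod 79
    51 * 19 = 969 = 21 mod 79
    21 * 16 = 336 = 20 mod 79
    20 * 75 = 1500 = 78 mod 79
  75^39 = 78 mod 79
Result 78 = p - 1 = -1 mod 79: 75 is a quadratic non-residue mod 79. As a residue in [0, p-1] the value is 78.
75^39 mod 79 = 78

78


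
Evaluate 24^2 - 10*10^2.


x^2 - d*y^2
= 24^2 - 10*10^2
= 576 - 1000
= -424

-424


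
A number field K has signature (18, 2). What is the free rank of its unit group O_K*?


By Dirichlet's unit theorem:
rank = r1 + r2 - 1
= 18 + 2 - 1
= 19

19


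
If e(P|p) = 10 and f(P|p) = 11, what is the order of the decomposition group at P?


|D_P| = e * f
= 10 * 11
= 110

110


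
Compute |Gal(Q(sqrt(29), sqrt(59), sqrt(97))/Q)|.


The 3 square roots of distinct primes are multiplicatively independent over Q,
so [K:Q] = 2^3 and Gal(K/Q) is isomorphic to (Z/2Z)^3.
|Gal| = 2^3 = 8

8


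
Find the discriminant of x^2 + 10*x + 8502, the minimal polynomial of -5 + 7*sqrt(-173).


The element -5 + 7*sqrt(-173) has minimal polynomial:
x^2 + 10*x + 8502
Discriminant = (10)^2 - 4*(8502)
= 100 - 34008
= -33908

-33908


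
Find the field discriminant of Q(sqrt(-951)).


For K = Q(sqrt(d)) with d squarefree: disc(K) = d if d = 1 mod 4, and disc(K) = 4d if d = 2 or 3 mod 4.
Here d = -951, and d mod 4 = 1.
d = 1 mod 4 (O_K = Z[(1+sqrt(d))/2]), so disc(K) = d = -951

-951


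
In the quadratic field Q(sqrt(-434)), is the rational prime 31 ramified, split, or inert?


K = Q(sqrt(-434)). Since d mod 4 = 2, disc(K) = -1736.
Check p | disc: -1736 mod 31 = 0.
p divides disc, so p ramifies: (p) = P^2 with e=2, f=1, g=1.
Therefore p is ramified.

ramified


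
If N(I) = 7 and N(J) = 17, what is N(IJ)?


N(IJ) = N(I) * N(J)
= 7 * 17
= 119

119


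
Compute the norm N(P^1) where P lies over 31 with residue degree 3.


N(P^a) = p^(a*f)
= 31^(1*3)
= 31^3
= 29791

29791


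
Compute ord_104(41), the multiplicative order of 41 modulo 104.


We want ord_104(41), the smallest k >= 1 with 41^k = 1 mod 104.
n = 104 = 2^3 * 13, phi(104) = 48; the order divides phi(n).
Divisors of 48: 1, 2, 3, 4, 6, 8, 12, 16, 24, 48
Repeated squaring mod 104: 41^1 = 41, 41^2 = 17, 41^4 = 81, 41^8 = 9, 41^16 = 81, 41^32 = 9
Test divisors in increasing order:
  k=1: 41^1 = 41 mod 104
  k=2: 41^2 = 17 mod 104
  k=3: 41^3 = 17 * 41 = 73 mod 104
  k=4: 41^4 = 81 mod 104
  k=6: 41^6 = 81 * 17 = 25 mod 104
  k=8: 41^8 = 9 mod 104
  k=12: 41^12 = 9 * 81 = 1 mod 104  <- first divisor giving 1
Order = 12

12


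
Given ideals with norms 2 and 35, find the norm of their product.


N(IJ) = N(I) * N(J)
= 2 * 35
= 70

70


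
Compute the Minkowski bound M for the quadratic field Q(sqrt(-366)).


d = -366, d mod 4 = 2, so disc(K) = 4d = -1464; |disc(K)| = 1464
Imaginary quadratic field, so n = 2, s = r2 = 1, r1 = 0
M = (n!/n^n) * (4/pi)^s * sqrt(|disc(K)|) = (2!/2^2) * (4/pi)^1 * sqrt(1464)
= 0.5 * 1.273240 * 38.262253
= 24.3585

24.3585


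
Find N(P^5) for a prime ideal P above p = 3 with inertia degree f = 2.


N(P^a) = p^(a*f)
= 3^(5*2)
= 3^10
= 59049

59049


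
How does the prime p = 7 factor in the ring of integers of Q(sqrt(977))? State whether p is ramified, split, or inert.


K = Q(sqrt(977)). Since d mod 4 = 1, disc(K) = 977.
Check p | disc: 977 mod 7 = 4.
p does not divide disc. Compute Legendre symbol (d/p):
4^((7-1)/2) mod 7 = 1
(d/p) = 1, so p splits: (p) = P*P' with e=1, f=1, g=2.
Therefore p is split.

split


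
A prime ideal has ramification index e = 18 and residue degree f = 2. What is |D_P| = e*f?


|D_P| = e * f
= 18 * 2
= 36

36


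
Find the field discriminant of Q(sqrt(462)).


For K = Q(sqrt(d)) with d squarefree: disc(K) = d if d = 1 mod 4, and disc(K) = 4d if d = 2 or 3 mod 4.
Here d = 462, and d mod 4 = 2.
d = 2 mod 4, not 1 (O_K = Z[sqrt(d)]), so disc(K) = 4d = 4 * (462) = 1848

1848


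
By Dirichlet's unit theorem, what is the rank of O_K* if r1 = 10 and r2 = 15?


By Dirichlet's unit theorem:
rank = r1 + r2 - 1
= 10 + 15 - 1
= 24

24


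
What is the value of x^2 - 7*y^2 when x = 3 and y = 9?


x^2 - d*y^2
= 3^2 - 7*9^2
= 9 - 567
= -558

-558


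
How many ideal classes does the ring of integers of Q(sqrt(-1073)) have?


K = Q(sqrt(-1073)). d mod 4 = 3, so D = disc(K) = 4d = -4292
h(K) equals the number of primitive reduced positive-definite forms (a, b, c) = a*x^2 + b*x*y + c*y^2 with b^2 - 4ac = D,
where reduced means |b| <= a <= c, with b >= 0 whenever |b| = a or a = c, and primitive means gcd(a, b, c) = 1.
Reduced forces 3a^2 <= |D| = 4292, so 1 <= a <= 37; b must have the parity of D, and c = (b^2 - D)/(4a) must be an integer >= a.
Enumerate a = 1..37, b in [-a, a]:
  a=1: (1, 0, 1073)  [1]
  a=2: (2, 2, 537)  [1]
  a=3: (3, -2, 358), (3, 2, 358)  [2]
  a=4..5: none
  a=6: (6, -2, 179), (6, 2, 179)  [2]
  a=7..8: none
  a=9: (9, -8, 121), (9, 8, 121)  [2]
  a=10: none
  a=11: (11, -8, 99), (11, 8, 99)  [2]
  a=12..16: none
  a=17: (17, -14, 66), (17, 14, 66)  [2]
  a=18: (18, -10, 61), (18, 10, 61)  [2]
  a=19..21: none
  a=22: (22, -14, 51), (22, 14, 51)  [2]
  a=23: (23, -20, 51), (23, 20, 51)  [2]
  a=24..26: none
  a=27: (27, -26, 46), (27, 26, 46)  [2]
  a=28: none
  a=29: (29, 0, 37)  [1]
  a=30..32: none
  a=33: (33, -14, 34), (33, 8, 33), (33, 14, 34)  [3]
  a=34..37: none
Total reduced forms: 1 + 1 + 2 + 2 + 2 + 2 + 2 + 2 + 2 + 2 + 2 + 1 + 3 = 24
h = 24

24


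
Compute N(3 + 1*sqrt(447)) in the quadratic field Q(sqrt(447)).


N(a + b*sqrt(d)) = a^2 - d*b^2
= (3)^2 - (447)*(1)^2
= 9 - 447
= -438

-438


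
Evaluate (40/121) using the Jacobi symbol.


Compute (40/121) via quadratic reciprocity:
  pull out 2: (2/121) = +1  (since 121 mod 8 = 1)
  pull out 2: (2/121) = +1  (since 121 mod 8 = 1)
  pull out 2: (2/121) = +1  (since 121 mod 8 = 1)
  reciprocity: (5/121) -> +(121/5)
  reduce: (1/5)
  (1/5) = 1
Product of signs = 1

1


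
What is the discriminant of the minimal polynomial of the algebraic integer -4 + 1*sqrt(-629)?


The element -4 + 1*sqrt(-629) has minimal polynomial:
x^2 + 8*x + 645
Discriminant = (8)^2 - 4*(645)
= 64 - 2580
= -2516

-2516
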